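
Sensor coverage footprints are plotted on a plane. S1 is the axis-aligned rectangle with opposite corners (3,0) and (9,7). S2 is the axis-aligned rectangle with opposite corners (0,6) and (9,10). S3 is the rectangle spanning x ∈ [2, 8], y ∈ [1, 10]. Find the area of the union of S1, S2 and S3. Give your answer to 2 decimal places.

77.00

By inclusion–exclusion:
Individual areas: |S1| = 42, |S2| = 36, |S3| = 54.
|S1∩S2|: x∈[3,9], y∈[6,7] → 6·1 = 6.
|S1∩S3|: x∈[3,8], y∈[1,7] → 5·6 = 30.
|S2∩S3|: x∈[2,8], y∈[6,10] → 6·4 = 24.
|S1∩S2∩S3| = 5.
|S1 ∪ S2 ∪ S3| = 132 − 60 + 5 = 77.00.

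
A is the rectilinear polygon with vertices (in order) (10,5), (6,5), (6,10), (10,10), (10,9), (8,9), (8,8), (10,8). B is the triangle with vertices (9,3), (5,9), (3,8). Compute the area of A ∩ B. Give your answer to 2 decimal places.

1.93

The intersection is the polygon with vertices (6.6,5), (6,5.5), (6,7.5), (7.667,5).
By the shoelace formula its area is 1.93.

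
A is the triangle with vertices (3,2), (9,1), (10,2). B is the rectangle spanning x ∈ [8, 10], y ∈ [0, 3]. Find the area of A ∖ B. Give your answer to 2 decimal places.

|A| = 3.5, |A∩B| = 1.4167.
|A ∖ B| = |A| − |A∩B| = 3.5 − 1.4167 = 2.08.

2.08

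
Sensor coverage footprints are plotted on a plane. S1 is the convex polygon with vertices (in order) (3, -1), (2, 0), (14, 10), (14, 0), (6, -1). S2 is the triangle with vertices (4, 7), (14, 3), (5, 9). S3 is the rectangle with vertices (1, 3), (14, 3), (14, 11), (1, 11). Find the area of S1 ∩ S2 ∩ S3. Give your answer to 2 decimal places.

The intersection is the polygon with vertices (14,3), (8.324,5.27), (9.333,6.111).
By the shoelace formula its area is 3.53.

3.53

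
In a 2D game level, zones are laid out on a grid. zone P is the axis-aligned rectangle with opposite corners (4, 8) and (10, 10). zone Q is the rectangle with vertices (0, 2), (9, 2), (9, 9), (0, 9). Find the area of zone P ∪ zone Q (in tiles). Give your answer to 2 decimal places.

By inclusion–exclusion:
Individual areas: |zone P| = 12, |zone Q| = 63.
|zone P∩zone Q|: x∈[4,9], y∈[8,9] → 5·1 = 5.
|zone P ∪ zone Q| = 75 − 5 = 70.00.

70.00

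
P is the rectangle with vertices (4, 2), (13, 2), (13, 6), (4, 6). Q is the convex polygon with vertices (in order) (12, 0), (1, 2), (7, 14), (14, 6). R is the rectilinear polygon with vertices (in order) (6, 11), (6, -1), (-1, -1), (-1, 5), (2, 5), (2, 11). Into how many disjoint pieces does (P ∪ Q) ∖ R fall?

(P ∪ Q) ∖ R is a single connected region.

1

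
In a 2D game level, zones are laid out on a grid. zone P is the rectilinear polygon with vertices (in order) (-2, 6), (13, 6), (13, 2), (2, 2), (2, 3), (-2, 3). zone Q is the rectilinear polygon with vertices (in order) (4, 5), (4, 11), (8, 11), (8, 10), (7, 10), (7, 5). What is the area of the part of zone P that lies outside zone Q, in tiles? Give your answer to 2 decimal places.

|zone P| = 56, |zone P∩zone Q| = 3.
|zone P ∖ zone Q| = |zone P| − |zone P∩zone Q| = 56 − 3 = 53.00.

53.00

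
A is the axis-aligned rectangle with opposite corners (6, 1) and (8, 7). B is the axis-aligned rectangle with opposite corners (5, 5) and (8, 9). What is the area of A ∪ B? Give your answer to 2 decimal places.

20.00

By inclusion–exclusion:
Individual areas: |A| = 12, |B| = 12.
|A∩B|: x∈[6,8], y∈[5,7] → 2·2 = 4.
|A ∪ B| = 24 − 4 = 20.00.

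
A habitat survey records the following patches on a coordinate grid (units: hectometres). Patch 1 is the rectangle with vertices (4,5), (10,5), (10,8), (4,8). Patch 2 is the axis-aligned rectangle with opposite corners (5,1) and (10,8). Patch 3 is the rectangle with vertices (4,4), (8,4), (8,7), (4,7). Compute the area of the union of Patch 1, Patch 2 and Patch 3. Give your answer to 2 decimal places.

39.00

By inclusion–exclusion:
Individual areas: |Patch 1| = 18, |Patch 2| = 35, |Patch 3| = 12.
|Patch 1∩Patch 2|: x∈[5,10], y∈[5,8] → 5·3 = 15.
|Patch 1∩Patch 3|: x∈[4,8], y∈[5,7] → 4·2 = 8.
|Patch 2∩Patch 3|: x∈[5,8], y∈[4,7] → 3·3 = 9.
|Patch 1∩Patch 2∩Patch 3| = 6.
|Patch 1 ∪ Patch 2 ∪ Patch 3| = 65 − 32 + 6 = 39.00.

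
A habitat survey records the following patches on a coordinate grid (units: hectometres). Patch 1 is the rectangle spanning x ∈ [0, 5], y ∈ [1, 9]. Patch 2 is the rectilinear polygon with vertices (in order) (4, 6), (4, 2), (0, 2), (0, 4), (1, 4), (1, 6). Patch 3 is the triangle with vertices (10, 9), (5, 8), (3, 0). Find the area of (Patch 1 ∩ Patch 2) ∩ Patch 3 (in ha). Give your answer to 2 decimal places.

The region (Patch 1 ∩ Patch 2) ∩ Patch 3 is the polygon with vertices (4,2), (3.5,2), (4,4).
By the shoelace formula its area is 0.50.

0.50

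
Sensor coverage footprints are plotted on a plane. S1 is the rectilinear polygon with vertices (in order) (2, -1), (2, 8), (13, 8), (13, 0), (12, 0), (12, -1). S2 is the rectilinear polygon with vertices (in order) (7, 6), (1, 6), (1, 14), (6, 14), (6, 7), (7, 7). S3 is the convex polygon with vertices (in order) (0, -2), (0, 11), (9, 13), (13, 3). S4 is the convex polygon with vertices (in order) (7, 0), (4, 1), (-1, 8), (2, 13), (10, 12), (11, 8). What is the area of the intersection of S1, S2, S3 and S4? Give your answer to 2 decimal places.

The intersection is the polygon with vertices (6,7), (7,7), (7,6), (2,6), (2,8), (6,8).
By the shoelace formula its area is 9.00.

9.00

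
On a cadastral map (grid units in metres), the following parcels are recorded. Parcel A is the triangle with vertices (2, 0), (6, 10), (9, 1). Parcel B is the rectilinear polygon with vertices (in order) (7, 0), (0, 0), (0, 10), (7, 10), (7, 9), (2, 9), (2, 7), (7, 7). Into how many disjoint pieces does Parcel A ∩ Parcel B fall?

2

Parcel A ∩ Parcel B splits into 2 disjoint pieces (area 23.4143, area 0.3667).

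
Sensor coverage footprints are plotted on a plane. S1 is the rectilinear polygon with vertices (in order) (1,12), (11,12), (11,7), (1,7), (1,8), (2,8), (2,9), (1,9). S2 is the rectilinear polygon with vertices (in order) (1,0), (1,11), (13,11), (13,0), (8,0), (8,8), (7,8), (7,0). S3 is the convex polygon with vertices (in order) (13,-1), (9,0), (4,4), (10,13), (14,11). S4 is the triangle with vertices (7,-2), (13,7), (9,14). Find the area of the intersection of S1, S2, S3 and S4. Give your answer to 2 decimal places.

The intersection is the polygon with vertices (8.667,11), (10.714,11), (11,10.5), (11,7), (8.125,7), (8.615,10.923).
By the shoelace formula its area is 10.43.

10.43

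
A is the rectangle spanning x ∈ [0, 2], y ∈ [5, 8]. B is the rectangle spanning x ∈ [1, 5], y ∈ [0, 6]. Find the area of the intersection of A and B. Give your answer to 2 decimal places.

1.00

|A∩B|: x∈[1,2], y∈[5,6] → 1·1 = 1.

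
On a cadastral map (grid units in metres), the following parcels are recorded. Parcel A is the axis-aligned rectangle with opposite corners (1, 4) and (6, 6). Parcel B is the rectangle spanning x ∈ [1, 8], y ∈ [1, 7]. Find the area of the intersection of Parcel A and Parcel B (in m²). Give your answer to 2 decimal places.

|Parcel A∩Parcel B|: x∈[1,6], y∈[4,6] → 5·2 = 10.

10.00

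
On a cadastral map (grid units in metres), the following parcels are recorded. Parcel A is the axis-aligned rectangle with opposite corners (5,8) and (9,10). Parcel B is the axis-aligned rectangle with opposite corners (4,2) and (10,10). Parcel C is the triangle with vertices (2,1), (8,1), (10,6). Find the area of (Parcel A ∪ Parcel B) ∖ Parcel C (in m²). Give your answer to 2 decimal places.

38.45

|Parcel A ∪ Parcel B| = 48.
|(Parcel A ∪ Parcel B) ∩ Parcel C| = 9.55.
|(Parcel A ∪ Parcel B) ∖ Parcel C| = 48 − 9.55 = 38.45.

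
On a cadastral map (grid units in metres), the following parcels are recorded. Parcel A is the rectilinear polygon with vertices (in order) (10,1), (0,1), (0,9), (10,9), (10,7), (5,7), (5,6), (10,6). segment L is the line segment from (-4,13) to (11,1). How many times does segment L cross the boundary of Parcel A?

2

The segment meets the boundary at (10,1.8), (1,9).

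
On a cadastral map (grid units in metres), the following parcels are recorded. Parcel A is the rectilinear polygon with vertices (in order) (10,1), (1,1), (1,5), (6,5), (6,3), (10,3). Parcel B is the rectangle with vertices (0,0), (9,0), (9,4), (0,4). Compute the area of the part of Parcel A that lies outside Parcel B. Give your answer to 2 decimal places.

|Parcel A| = 28, |Parcel A∩Parcel B| = 21.
|Parcel A ∖ Parcel B| = |Parcel A| − |Parcel A∩Parcel B| = 28 − 21 = 7.00.

7.00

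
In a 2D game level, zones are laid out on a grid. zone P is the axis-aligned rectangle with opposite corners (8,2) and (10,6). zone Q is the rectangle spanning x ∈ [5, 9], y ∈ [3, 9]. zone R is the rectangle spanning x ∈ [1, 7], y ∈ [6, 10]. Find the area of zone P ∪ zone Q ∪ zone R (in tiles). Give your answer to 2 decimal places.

47.00

By inclusion–exclusion:
Individual areas: |zone P| = 8, |zone Q| = 24, |zone R| = 24.
|zone P∩zone Q|: x∈[8,9], y∈[3,6] → 1·3 = 3.
|zone P∩zone R| = 0 (no overlap).
|zone Q∩zone R|: x∈[5,7], y∈[6,9] → 2·3 = 6.
|zone P∩zone Q∩zone R| = 0.
|zone P ∪ zone Q ∪ zone R| = 56 − 9 + 0 = 47.00.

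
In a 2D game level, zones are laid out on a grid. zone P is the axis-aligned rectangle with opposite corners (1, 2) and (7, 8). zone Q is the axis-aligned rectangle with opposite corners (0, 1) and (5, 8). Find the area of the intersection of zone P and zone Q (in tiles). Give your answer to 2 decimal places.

|zone P∩zone Q|: x∈[1,5], y∈[2,8] → 4·6 = 24.

24.00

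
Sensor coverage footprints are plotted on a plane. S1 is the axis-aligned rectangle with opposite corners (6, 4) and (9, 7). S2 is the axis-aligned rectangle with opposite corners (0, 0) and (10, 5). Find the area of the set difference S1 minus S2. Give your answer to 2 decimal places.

6.00

|S1∩S2|: x∈[6,9], y∈[4,5] → 3·1 = 3.
|S1| = 9.
|S1 ∖ S2| = |S1| − |S1∩S2| = 9 − 3 = 6.00.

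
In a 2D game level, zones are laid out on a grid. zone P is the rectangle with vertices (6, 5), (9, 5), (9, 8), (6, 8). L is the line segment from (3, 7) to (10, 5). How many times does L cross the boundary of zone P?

The segment meets the boundary at (9,5.286), (6,6.143).

2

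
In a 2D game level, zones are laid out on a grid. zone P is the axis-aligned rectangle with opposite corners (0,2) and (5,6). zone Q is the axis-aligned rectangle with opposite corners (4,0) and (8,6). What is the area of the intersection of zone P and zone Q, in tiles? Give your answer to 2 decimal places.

|zone P∩zone Q|: x∈[4,5], y∈[2,6] → 1·4 = 4.

4.00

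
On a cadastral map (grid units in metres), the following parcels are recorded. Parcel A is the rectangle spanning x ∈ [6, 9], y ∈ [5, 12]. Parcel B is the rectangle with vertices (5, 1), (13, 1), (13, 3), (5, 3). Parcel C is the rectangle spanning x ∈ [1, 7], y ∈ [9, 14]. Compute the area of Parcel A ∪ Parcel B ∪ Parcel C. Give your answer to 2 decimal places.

By inclusion–exclusion:
Individual areas: |Parcel A| = 21, |Parcel B| = 16, |Parcel C| = 30.
|Parcel A∩Parcel B| = 0 (no overlap).
|Parcel A∩Parcel C|: x∈[6,7], y∈[9,12] → 1·3 = 3.
|Parcel B∩Parcel C| = 0 (no overlap).
|Parcel A∩Parcel B∩Parcel C| = 0.
|Parcel A ∪ Parcel B ∪ Parcel C| = 67 − 3 + 0 = 64.00.

64.00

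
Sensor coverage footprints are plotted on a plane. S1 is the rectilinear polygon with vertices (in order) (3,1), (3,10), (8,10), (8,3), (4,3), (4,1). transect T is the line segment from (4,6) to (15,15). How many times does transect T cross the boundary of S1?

1

The segment meets the boundary at (8,9.273).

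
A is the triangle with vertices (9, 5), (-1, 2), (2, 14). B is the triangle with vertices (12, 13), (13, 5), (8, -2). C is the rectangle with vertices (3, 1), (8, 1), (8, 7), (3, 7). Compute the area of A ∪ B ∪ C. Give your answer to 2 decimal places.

93.95

By inclusion–exclusion:
Individual areas: |A| = 55.5, |B| = 23.5, |C| = 30.
|A∩B| = 0.
|A∩C| = 15.0516.
|B∩C| = 0.
|A∩B∩C| = 0.
|A ∪ B ∪ C| = 109 − 15.0516 + 0 = 93.95.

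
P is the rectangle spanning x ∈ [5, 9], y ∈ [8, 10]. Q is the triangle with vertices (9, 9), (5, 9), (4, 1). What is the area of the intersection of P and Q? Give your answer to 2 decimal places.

The intersection is the polygon with vertices (5,8), (5,9), (9,9), (8.375,8).
By the shoelace formula its area is 3.69.

3.69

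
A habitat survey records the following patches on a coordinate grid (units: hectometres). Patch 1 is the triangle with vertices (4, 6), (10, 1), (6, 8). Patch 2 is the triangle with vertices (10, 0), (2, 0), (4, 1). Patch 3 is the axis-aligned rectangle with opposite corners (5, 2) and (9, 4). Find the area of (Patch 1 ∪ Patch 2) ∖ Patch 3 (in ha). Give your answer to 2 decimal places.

12.65

|Patch 1 ∪ Patch 2| = 15.
|(Patch 1 ∪ Patch 2) ∩ Patch 3| = 2.3536.
|(Patch 1 ∪ Patch 2) ∖ Patch 3| = 15 − 2.3536 = 12.65.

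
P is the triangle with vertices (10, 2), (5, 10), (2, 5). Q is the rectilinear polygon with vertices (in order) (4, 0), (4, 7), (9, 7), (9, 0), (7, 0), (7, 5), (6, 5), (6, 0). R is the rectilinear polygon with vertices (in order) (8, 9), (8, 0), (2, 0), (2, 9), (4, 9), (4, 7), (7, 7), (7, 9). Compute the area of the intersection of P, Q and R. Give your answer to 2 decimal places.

11.30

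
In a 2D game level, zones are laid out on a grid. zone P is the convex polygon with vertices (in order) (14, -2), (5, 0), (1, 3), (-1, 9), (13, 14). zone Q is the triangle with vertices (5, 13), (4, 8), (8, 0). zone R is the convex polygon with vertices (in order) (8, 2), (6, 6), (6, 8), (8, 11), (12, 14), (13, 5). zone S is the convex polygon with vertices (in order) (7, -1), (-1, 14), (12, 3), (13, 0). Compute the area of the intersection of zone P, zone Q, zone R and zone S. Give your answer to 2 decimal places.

The intersection is the polygon with vertices (6,6), (6,8), (6.033,8.049), (6.169,7.934), (7.143,3.714).
By the shoelace formula its area is 1.47.

1.47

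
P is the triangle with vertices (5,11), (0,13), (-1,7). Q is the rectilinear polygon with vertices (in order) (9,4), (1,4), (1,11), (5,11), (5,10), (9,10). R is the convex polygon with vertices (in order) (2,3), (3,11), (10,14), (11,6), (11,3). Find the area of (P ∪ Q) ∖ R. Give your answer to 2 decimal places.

|P ∪ Q| = 62.6667.
|(P ∪ Q) ∩ R| = 41.4763.
|(P ∪ Q) ∖ R| = 62.6667 − 41.4763 = 21.19.

21.19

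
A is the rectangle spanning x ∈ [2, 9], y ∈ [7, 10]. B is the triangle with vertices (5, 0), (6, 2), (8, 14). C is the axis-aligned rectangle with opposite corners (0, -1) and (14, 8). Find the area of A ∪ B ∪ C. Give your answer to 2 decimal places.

By inclusion–exclusion:
Individual areas: |A| = 21, |B| = 4, |C| = 126.
|A∩B| = 0.7857.
|A∩C|: x∈[2,9], y∈[7,8] → 7·1 = 7.
|B∩C| = 3.1429.
|A∩B∩C| = 0.3095.
|A ∪ B ∪ C| = 151 − 10.9286 + 0.3095 = 140.38.

140.38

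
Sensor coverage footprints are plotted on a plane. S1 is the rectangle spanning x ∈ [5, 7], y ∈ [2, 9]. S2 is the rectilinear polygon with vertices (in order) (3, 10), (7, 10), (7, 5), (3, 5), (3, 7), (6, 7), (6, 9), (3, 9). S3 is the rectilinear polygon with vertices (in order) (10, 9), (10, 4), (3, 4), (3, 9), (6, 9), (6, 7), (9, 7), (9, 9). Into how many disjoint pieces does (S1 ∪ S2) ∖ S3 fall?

2

(S1 ∪ S2) ∖ S3 splits into 2 disjoint pieces (area 4, area 6).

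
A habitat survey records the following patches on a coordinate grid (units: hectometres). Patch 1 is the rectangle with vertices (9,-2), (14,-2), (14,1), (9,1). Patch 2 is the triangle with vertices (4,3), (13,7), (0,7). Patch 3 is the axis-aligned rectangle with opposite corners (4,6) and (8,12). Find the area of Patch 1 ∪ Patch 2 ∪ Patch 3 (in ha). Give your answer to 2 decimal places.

61.00

By inclusion–exclusion:
Individual areas: |Patch 1| = 15, |Patch 2| = 26, |Patch 3| = 24.
|Patch 1∩Patch 2| = 0.
|Patch 1∩Patch 3| = 0 (no overlap).
|Patch 2∩Patch 3| = 4.
|Patch 1∩Patch 2∩Patch 3| = 0.
|Patch 1 ∪ Patch 2 ∪ Patch 3| = 65 − 4 + 0 = 61.00.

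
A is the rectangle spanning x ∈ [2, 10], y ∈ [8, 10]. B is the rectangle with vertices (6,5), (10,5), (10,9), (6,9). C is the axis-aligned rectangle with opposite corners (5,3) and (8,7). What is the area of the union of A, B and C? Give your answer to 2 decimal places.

36.00

By inclusion–exclusion:
Individual areas: |A| = 16, |B| = 16, |C| = 12.
|A∩B|: x∈[6,10], y∈[8,9] → 4·1 = 4.
|A∩C| = 0 (no overlap).
|B∩C|: x∈[6,8], y∈[5,7] → 2·2 = 4.
|A∩B∩C| = 0.
|A ∪ B ∪ C| = 44 − 8 + 0 = 36.00.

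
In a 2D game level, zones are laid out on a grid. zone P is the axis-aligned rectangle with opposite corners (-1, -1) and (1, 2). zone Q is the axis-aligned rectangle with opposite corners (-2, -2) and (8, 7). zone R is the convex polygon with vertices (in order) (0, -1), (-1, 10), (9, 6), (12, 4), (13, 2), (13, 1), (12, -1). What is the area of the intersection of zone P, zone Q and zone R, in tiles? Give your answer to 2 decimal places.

3.41

The intersection is the polygon with vertices (1,2), (1,-1), (0,-1), (-0.273,2).
By the shoelace formula its area is 3.41.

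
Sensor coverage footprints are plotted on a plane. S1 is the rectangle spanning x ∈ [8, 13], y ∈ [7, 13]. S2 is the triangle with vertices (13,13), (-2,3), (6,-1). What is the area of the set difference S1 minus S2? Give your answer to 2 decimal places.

17.33

|S1| = 30, |S1∩S2| = 12.6667.
|S1 ∖ S2| = |S1| − |S1∩S2| = 30 − 12.6667 = 17.33.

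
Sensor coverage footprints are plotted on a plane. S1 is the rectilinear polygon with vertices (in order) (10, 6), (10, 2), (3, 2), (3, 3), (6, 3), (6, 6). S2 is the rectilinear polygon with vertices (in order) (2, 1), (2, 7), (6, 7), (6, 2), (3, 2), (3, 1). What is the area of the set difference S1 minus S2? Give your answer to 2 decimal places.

|S1| = 19, |S1∩S2| = 3.
|S1 ∖ S2| = |S1| − |S1∩S2| = 19 − 3 = 16.00.

16.00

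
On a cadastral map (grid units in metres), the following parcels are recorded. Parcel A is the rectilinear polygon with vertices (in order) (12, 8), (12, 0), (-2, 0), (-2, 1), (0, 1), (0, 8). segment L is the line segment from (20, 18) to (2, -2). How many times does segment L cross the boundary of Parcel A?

The segment meets the boundary at (3.8,0), (11,8).

2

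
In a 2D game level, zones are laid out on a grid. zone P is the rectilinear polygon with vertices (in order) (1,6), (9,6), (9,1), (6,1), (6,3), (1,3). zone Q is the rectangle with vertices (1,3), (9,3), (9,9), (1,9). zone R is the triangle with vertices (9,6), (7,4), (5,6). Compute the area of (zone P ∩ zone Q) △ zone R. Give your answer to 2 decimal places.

20.00

|zone P ∩ zone Q| = 24.
|(zone P ∩ zone Q) ∩ zone R| = 4.
|(zone P ∩ zone Q) △ zone R| = 24 + 4 − 8 = 20.00.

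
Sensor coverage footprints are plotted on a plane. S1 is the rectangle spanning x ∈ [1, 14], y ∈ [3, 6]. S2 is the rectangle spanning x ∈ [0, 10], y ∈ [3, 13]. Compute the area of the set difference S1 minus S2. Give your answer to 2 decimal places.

|S1∩S2|: x∈[1,10], y∈[3,6] → 9·3 = 27.
|S1| = 39.
|S1 ∖ S2| = |S1| − |S1∩S2| = 39 − 27 = 12.00.

12.00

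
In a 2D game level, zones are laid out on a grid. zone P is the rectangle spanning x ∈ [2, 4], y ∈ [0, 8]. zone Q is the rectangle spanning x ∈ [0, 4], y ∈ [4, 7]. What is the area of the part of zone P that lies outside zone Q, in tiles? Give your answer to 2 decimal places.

|zone P∩zone Q|: x∈[2,4], y∈[4,7] → 2·3 = 6.
|zone P| = 16.
|zone P ∖ zone Q| = |zone P| − |zone P∩zone Q| = 16 − 6 = 10.00.

10.00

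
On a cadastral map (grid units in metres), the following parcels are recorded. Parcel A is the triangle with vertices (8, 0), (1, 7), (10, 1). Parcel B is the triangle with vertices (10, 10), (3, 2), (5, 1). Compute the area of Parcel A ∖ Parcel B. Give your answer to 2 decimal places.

|Parcel A| = 10.5, |Parcel A∩Parcel B| = 1.9231.
|Parcel A ∖ Parcel B| = |Parcel A| − |Parcel A∩Parcel B| = 10.5 − 1.9231 = 8.58.

8.58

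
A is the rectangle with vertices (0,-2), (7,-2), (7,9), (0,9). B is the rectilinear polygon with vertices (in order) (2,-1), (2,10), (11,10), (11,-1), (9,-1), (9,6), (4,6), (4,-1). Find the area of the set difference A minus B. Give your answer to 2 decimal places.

48.00

|A| = 77, |A∩B| = 29.
|A ∖ B| = |A| − |A∩B| = 77 − 29 = 48.00.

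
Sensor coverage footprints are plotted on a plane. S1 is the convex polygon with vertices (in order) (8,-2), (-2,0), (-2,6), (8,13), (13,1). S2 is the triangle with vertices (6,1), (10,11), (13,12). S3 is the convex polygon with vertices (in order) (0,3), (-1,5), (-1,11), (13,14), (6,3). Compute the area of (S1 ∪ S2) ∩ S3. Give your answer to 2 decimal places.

65.26

|S1 ∪ S2| = 148.7662.
|(S1 ∪ S2) ∩ S3| = 65.26.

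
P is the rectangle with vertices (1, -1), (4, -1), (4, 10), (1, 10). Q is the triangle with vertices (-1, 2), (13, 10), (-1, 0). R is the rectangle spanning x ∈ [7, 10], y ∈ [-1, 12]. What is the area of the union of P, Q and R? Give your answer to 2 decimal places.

79.57

By inclusion–exclusion:
Individual areas: |P| = 33, |Q| = 14, |R| = 39.
|P∩Q| = 4.5.
|P∩R| = 0 (no overlap).
|Q∩R| = 1.9286.
|P∩Q∩R| = 0.
|P ∪ Q ∪ R| = 86 − 6.4286 + 0 = 79.57.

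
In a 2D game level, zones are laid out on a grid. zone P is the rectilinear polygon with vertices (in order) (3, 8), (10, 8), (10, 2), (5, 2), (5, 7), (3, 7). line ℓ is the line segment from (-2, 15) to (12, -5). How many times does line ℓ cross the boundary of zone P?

4

The segment meets the boundary at (7.1,2), (5,5), (3.6,7), (3,7.857).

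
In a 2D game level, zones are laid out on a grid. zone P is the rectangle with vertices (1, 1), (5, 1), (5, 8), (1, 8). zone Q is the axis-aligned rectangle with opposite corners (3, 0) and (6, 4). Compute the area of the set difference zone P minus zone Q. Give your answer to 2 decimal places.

22.00

|zone P∩zone Q|: x∈[3,5], y∈[1,4] → 2·3 = 6.
|zone P| = 28.
|zone P ∖ zone Q| = |zone P| − |zone P∩zone Q| = 28 − 6 = 22.00.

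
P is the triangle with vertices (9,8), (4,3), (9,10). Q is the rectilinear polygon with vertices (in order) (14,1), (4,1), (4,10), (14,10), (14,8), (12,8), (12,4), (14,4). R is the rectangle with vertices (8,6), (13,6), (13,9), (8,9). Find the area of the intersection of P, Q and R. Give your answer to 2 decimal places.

The intersection is the polygon with vertices (8.286,9), (9,9), (9,8), (8,7), (8,8.6).
By the shoelace formula its area is 1.44.

1.44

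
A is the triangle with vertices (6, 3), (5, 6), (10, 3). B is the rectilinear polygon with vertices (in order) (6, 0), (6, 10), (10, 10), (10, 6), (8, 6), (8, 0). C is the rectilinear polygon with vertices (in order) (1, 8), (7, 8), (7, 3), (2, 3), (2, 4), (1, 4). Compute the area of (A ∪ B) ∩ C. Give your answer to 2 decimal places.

6.20

The region (A ∪ B) ∩ C is the polygon with vertices (6,5.4), (6,8), (7,8), (7,3), (6,3), (5,6).
By the shoelace formula its area is 6.20.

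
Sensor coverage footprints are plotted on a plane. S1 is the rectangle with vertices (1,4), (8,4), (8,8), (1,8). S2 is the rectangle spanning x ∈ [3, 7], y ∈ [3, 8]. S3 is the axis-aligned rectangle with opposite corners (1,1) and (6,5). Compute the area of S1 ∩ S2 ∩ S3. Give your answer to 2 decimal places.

The intersection is the polygon with vertices (3,4), (3,5), (6,5), (6,4).
By the shoelace formula its area is 3.00.

3.00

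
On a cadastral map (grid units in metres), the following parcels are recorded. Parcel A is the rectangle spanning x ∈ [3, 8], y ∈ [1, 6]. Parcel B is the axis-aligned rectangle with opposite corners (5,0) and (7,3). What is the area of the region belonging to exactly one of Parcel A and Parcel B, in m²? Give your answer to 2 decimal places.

23.00

|Parcel A∩Parcel B|: x∈[5,7], y∈[1,3] → 2·2 = 4.
|Parcel A △ Parcel B| = |Parcel A| + |Parcel B| − 2·|Parcel A∩Parcel B| = 25 + 6 − 8 = 23.00.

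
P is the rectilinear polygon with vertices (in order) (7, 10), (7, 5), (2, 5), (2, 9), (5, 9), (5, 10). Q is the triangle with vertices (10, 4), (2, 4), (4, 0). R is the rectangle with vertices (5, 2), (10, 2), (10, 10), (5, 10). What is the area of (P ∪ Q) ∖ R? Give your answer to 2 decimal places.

21.00

|P ∪ Q| = 38.
|(P ∪ Q) ∩ R| = 17.
|(P ∪ Q) ∖ R| = 38 − 17 = 21.00.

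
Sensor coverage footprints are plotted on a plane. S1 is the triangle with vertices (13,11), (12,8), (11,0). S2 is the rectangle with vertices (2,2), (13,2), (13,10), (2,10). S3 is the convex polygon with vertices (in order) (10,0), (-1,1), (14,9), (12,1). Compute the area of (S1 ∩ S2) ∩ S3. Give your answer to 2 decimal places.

The region (S1 ∩ S2) ∩ S3 is the polygon with vertices (11.364,2), (11.25,2), (11.991,7.929), (12.49,8.195).
By the shoelace formula its area is 1.73.

1.73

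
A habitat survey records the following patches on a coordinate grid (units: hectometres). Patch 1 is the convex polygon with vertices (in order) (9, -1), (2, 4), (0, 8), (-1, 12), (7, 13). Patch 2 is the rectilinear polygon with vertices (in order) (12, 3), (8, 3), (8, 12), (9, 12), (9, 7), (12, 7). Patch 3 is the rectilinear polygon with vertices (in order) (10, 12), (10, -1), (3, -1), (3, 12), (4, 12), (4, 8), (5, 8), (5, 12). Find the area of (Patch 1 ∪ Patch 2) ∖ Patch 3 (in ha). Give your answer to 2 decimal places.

38.43

|Patch 1 ∪ Patch 2| = 99.8571.
|(Patch 1 ∪ Patch 2) ∩ Patch 3| = 61.4286.
|(Patch 1 ∪ Patch 2) ∖ Patch 3| = 99.8571 − 61.4286 = 38.43.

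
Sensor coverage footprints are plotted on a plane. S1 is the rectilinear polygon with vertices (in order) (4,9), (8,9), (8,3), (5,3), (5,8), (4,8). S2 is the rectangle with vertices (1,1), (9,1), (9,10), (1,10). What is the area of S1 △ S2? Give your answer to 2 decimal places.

|S1| = 19, |S2| = 72, |S1∩S2| = 19.
|S1 △ S2| = |S1| + |S2| − 2·|S1∩S2| = 19 + 72 − 38 = 53.00.

53.00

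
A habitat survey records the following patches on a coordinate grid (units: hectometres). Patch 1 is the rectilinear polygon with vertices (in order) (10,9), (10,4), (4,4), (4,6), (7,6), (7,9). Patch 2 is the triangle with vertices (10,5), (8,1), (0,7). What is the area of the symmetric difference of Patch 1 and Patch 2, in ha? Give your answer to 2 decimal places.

|Patch 1| = 21, |Patch 2| = 22, |Patch 1∩Patch 2| = 9.25.
|Patch 1 △ Patch 2| = |Patch 1| + |Patch 2| − 2·|Patch 1∩Patch 2| = 21 + 22 − 18.5 = 24.50.

24.50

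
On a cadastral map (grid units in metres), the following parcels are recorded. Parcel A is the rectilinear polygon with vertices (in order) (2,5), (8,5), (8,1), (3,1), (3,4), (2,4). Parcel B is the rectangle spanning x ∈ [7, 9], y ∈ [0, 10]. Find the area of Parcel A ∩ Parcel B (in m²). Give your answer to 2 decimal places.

4.00

The intersection is the polygon with vertices (8,5), (8,1), (7,1), (7,5).
By the shoelace formula its area is 4.00.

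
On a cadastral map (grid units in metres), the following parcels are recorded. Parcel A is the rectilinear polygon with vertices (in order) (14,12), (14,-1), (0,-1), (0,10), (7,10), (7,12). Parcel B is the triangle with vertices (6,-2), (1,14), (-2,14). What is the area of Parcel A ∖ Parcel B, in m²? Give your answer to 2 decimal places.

154.59

|Parcel A| = 168, |Parcel A∩Parcel B| = 13.4062.
|Parcel A ∖ Parcel B| = |Parcel A| − |Parcel A∩Parcel B| = 168 − 13.4062 = 154.59.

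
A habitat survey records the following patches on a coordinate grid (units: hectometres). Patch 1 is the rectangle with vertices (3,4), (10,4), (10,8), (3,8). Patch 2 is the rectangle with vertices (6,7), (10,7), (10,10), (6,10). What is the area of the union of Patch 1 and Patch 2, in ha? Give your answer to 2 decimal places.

By inclusion–exclusion:
Individual areas: |Patch 1| = 28, |Patch 2| = 12.
|Patch 1∩Patch 2|: x∈[6,10], y∈[7,8] → 4·1 = 4.
|Patch 1 ∪ Patch 2| = 40 − 4 = 36.00.

36.00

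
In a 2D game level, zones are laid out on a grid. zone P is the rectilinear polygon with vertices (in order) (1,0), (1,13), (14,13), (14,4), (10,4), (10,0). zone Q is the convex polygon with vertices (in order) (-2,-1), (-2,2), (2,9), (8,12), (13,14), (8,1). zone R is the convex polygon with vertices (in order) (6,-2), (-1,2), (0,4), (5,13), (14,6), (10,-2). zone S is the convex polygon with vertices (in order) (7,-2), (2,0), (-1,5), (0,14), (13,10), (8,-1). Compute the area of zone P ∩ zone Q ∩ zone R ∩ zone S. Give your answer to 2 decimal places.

78.64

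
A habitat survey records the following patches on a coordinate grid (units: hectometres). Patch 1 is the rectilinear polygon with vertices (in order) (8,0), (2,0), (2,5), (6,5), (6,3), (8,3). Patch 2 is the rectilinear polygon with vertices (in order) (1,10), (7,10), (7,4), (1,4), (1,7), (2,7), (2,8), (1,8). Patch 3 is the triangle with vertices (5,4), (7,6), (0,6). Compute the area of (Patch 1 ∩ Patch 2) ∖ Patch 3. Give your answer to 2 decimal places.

|Patch 1 ∩ Patch 2| = 4.
|(Patch 1 ∩ Patch 2) ∩ Patch 3| = 1.75.
|(Patch 1 ∩ Patch 2) ∖ Patch 3| = 4 − 1.75 = 2.25.

2.25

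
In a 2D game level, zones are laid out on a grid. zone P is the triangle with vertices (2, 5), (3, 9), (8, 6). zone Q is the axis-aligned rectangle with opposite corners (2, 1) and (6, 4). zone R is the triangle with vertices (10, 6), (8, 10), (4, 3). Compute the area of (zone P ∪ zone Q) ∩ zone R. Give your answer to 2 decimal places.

|zone P ∪ zone Q| = 23.5.
|(zone P ∪ zone Q) ∩ zone R| = 2.36.

2.36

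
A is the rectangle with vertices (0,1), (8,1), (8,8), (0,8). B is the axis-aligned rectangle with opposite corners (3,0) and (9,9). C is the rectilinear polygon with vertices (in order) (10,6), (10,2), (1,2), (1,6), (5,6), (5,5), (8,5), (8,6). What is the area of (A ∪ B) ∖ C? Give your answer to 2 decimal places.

|A ∪ B| = 75.
|(A ∪ B) ∩ C| = 29.
|(A ∪ B) ∖ C| = 75 − 29 = 46.00.

46.00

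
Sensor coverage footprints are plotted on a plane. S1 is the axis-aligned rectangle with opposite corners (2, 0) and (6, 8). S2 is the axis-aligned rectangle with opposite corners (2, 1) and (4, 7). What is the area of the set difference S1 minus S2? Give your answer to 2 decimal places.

|S1∩S2|: x∈[2,4], y∈[1,7] → 2·6 = 12.
|S1| = 32.
|S1 ∖ S2| = |S1| − |S1∩S2| = 32 − 12 = 20.00.

20.00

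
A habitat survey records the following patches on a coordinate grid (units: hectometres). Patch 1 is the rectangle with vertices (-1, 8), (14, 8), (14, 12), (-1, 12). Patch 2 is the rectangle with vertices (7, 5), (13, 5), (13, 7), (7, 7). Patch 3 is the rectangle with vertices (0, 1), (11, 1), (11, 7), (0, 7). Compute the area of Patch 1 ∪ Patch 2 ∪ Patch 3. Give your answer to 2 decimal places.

By inclusion–exclusion:
Individual areas: |Patch 1| = 60, |Patch 2| = 12, |Patch 3| = 66.
|Patch 1∩Patch 2| = 0 (no overlap).
|Patch 1∩Patch 3| = 0 (no overlap).
|Patch 2∩Patch 3|: x∈[7,11], y∈[5,7] → 4·2 = 8.
|Patch 1∩Patch 2∩Patch 3| = 0.
|Patch 1 ∪ Patch 2 ∪ Patch 3| = 138 − 8 + 0 = 130.00.

130.00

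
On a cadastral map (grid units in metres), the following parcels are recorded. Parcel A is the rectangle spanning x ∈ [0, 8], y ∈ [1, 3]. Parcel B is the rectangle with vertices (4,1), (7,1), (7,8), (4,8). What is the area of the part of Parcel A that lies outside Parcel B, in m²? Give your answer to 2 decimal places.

10.00

|Parcel A∩Parcel B|: x∈[4,7], y∈[1,3] → 3·2 = 6.
|Parcel A| = 16.
|Parcel A ∖ Parcel B| = |Parcel A| − |Parcel A∩Parcel B| = 16 − 6 = 10.00.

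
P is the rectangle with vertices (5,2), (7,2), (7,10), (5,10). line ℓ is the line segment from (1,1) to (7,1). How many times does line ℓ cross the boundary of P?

0

The segment lies entirely outside P and never meets its boundary.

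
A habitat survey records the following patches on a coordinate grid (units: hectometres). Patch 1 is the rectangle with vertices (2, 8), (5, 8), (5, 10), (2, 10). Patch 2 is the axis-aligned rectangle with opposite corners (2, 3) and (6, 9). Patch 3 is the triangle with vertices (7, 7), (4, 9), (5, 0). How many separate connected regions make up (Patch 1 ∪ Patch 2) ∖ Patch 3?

2

(Patch 1 ∪ Patch 2) ∖ Patch 3 splits into 2 disjoint pieces (area 18.3333, area 0.0357).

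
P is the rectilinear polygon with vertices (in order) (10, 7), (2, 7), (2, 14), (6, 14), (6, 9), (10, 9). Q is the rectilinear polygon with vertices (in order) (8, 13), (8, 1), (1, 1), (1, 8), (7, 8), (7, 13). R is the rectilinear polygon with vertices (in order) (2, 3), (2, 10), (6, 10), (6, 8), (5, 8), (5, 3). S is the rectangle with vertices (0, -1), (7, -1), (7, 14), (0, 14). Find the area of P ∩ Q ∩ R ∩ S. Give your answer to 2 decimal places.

3.00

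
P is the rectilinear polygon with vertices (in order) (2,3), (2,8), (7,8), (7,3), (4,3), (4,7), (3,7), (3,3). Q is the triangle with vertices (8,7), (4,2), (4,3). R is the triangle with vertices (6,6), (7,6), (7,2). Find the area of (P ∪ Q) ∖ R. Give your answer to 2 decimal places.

|P ∪ Q| = 21.525.
|(P ∪ Q) ∩ R| = 1.875.
|(P ∪ Q) ∖ R| = 21.525 − 1.875 = 19.65.

19.65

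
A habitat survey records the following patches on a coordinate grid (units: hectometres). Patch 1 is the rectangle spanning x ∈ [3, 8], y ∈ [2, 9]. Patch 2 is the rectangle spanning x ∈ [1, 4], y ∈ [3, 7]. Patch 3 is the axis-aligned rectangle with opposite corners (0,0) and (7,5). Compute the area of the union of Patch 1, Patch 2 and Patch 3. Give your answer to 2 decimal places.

62.00

By inclusion–exclusion:
Individual areas: |Patch 1| = 35, |Patch 2| = 12, |Patch 3| = 35.
|Patch 1∩Patch 2|: x∈[3,4], y∈[3,7] → 1·4 = 4.
|Patch 1∩Patch 3|: x∈[3,7], y∈[2,5] → 4·3 = 12.
|Patch 2∩Patch 3|: x∈[1,4], y∈[3,5] → 3·2 = 6.
|Patch 1∩Patch 2∩Patch 3| = 2.
|Patch 1 ∪ Patch 2 ∪ Patch 3| = 82 − 22 + 2 = 62.00.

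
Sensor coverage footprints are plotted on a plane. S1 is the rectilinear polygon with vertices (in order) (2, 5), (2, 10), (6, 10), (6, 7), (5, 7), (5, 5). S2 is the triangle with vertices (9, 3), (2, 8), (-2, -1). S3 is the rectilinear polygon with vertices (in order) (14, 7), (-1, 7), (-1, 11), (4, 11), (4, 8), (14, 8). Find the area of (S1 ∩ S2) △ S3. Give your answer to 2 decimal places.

34.39

|S1 ∩ S2| = 5.7857.
|(S1 ∩ S2) ∩ S3| = 0.7.
|(S1 ∩ S2) △ S3| = 5.7857 + 30 − 1.4 = 34.39.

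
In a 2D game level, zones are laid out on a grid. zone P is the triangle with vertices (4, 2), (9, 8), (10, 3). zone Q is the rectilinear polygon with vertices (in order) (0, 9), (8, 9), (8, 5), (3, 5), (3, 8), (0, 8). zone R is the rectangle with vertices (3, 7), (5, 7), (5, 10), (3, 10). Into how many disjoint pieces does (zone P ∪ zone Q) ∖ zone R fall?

(zone P ∪ zone Q) ∖ zone R splits into 2 disjoint pieces (area 30.15, area 3).

2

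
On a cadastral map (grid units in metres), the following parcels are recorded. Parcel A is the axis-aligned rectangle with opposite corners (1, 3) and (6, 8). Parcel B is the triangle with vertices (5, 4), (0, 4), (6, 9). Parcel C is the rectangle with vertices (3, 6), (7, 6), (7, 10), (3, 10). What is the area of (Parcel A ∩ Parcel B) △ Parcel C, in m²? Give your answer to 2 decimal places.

19.88

|Parcel A ∩ Parcel B| = 11.5833.
|(Parcel A ∩ Parcel B) ∩ Parcel C| = 3.85.
|(Parcel A ∩ Parcel B) △ Parcel C| = 11.5833 + 16 − 7.7 = 19.88.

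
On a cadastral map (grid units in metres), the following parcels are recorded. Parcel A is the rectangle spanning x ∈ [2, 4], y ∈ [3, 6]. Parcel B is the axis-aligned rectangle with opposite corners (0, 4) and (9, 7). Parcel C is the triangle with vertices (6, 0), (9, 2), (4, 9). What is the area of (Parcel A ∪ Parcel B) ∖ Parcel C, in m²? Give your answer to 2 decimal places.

|Parcel A ∪ Parcel B| = 29.
|(Parcel A ∪ Parcel B) ∩ Parcel C| = 5.1667.
|(Parcel A ∪ Parcel B) ∖ Parcel C| = 29 − 5.1667 = 23.83.

23.83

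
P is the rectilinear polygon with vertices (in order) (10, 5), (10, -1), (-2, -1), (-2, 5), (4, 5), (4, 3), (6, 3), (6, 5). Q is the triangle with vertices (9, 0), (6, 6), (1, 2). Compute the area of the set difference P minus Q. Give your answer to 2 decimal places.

51.65

|P| = 68, |P∩Q| = 16.35.
|P ∖ Q| = |P| − |P∩Q| = 68 − 16.35 = 51.65.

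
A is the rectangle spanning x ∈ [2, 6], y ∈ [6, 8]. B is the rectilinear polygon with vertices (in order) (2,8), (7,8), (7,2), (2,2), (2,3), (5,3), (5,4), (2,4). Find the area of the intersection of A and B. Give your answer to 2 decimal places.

The intersection is the polygon with vertices (6,6), (2,6), (2,8), (6,8).
By the shoelace formula its area is 8.00.

8.00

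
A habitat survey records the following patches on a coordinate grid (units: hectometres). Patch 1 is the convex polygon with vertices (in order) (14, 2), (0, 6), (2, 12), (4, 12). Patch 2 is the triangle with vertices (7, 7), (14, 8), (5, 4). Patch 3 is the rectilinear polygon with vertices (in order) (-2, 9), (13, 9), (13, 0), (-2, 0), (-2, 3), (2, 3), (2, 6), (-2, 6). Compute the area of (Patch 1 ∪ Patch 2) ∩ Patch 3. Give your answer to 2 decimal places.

46.34

|Patch 1 ∪ Patch 2| = 59.4206.
|(Patch 1 ∪ Patch 2) ∩ Patch 3| = 46.34.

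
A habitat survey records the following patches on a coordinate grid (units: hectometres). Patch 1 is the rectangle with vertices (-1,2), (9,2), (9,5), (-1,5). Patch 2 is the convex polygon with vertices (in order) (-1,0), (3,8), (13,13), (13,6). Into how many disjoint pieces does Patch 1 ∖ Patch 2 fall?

2

Patch 1 ∖ Patch 2 splits into 2 disjoint pieces (area 6.0952, area 5.25).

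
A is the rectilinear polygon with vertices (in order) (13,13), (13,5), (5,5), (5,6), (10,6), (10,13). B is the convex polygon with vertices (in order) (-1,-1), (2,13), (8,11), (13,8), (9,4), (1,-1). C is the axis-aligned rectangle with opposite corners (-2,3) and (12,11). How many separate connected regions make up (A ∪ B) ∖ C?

(A ∪ B) ∖ C splits into 3 disjoint pieces (area 12, area 19.0857, area 6.4286).

3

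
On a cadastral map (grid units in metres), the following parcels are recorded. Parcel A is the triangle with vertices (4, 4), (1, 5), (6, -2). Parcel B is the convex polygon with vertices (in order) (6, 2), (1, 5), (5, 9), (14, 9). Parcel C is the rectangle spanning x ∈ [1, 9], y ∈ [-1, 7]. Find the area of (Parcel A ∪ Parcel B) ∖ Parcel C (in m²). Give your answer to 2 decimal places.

|Parcel A ∪ Parcel B| = 54.1667.
|(Parcel A ∪ Parcel B) ∩ Parcel C| = 33.0387.
|(Parcel A ∪ Parcel B) ∖ Parcel C| = 54.1667 − 33.0387 = 21.13.

21.13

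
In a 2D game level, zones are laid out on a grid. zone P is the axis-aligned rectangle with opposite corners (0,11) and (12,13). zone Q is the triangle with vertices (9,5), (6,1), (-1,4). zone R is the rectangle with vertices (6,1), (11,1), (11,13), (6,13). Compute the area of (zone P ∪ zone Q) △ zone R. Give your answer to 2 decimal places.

71.40

|zone P ∪ zone Q| = 42.5.
|(zone P ∪ zone Q) ∩ zone R| = 15.55.
|(zone P ∪ zone Q) △ zone R| = 42.5 + 60 − 31.1 = 71.40.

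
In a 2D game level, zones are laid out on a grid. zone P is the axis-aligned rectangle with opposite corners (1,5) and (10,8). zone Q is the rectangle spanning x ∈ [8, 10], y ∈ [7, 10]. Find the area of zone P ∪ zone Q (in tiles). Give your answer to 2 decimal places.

31.00

By inclusion–exclusion:
Individual areas: |zone P| = 27, |zone Q| = 6.
|zone P∩zone Q|: x∈[8,10], y∈[7,8] → 2·1 = 2.
|zone P ∪ zone Q| = 33 − 2 = 31.00.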